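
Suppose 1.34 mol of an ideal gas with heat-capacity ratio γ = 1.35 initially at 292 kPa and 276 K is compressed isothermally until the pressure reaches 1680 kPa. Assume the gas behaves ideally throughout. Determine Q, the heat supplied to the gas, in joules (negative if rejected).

V₁ = nRT₁/P₁ = 1.34×8.314×276/292 = 10.5 L.
Isothermal: T stays 276 K; PV = const ⇒ V₂ = 1.83 L, P₂ = 1680 kPa.
ΔU = 0 (ideal gas, T constant).
W = nRT ln(V₂/V₁) = 1.34×8.314×276×ln(0.174) = -5380 J.
Q = ΔU + W = -5380 J.

-5380 J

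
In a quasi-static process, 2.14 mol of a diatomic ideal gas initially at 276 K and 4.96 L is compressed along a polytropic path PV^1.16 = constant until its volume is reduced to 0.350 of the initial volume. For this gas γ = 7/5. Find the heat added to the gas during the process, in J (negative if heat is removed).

-3370 J

P₁ = nRT₁/V₁ = 2.14×8.314×276/4.96 = 990 kPa.
Polytropic n=1.16: T₂ = T₁(V₁/V₂)^(n−1) = 276×(2.86)^0.16 = 326 K; P₂ = P₁(V₁/V₂)^n = 3350 kPa.
W = (P₁V₁−P₂V₂)/(n−1) = (990×4.96−3350×1.74)/0.16 = -5610 J.
ΔU = nCvΔT = 2.14×20.8×(326−276) = 2250 J.
Q = ΔU + W = -3370 J.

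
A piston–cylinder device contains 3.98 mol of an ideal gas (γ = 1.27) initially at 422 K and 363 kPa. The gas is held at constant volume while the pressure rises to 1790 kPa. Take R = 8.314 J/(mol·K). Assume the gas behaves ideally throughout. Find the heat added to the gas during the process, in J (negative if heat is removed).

V₁ = nRT₁/P₁ = 3.98×8.314×422/363 = 38.5 L.
Isochoric: V stays 38.5 L; P/T = const ⇒ T₂ = 2080 K, P₂ = 1790 kPa.
W = 0 (no volume change).
ΔU = nCvΔT = 3.98×30.8×(2080−422) = 203000 J.
Q = ΔU = 203000 J.

203000 J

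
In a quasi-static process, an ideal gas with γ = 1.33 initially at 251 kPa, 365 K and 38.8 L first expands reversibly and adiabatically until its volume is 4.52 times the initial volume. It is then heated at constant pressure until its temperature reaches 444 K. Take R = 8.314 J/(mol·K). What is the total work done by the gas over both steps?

n = P₁V₁/(RT₁) = 251×38.8/(8.314×365) = 3.21 mol.
Step 1 — Adiabatic: TV^(γ−1) = const ⇒ T₂ = 365×(0.221)^0.330 = 222 K; PV^γ = const ⇒ P₂ = 33.8 kPa.
ΔU = nCvΔT = 3.21×25.2×(222−365) = -11600 J.
Q = 0 for an adiabatic process, so W = −ΔU = 11600 J.
State after step 1: P = 33.8 kPa, V = 175 L, T = 222 K.
Step 2 — Isobaric: P stays 33.8 kPa; V/T = const ⇒ T₂ = 444 K, V₂ = 351 L.
W = PΔV = 33.8×(351−175) kPa·L = 5930 J.
ΔU = nCvΔT = 3.21×25.2×(444−222) = 18000 J.
Q = ΔU + W = nCpΔT = 23900 J.
Net over both steps: W = 17500 J, Q = 23900 J, ΔU = 6390 J.

17500 J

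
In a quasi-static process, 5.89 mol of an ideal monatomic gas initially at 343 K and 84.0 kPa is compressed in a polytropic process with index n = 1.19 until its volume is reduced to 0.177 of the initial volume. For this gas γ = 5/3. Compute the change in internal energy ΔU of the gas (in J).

9820 J

V₁ = nRT₁/P₁ = 5.89×8.314×343/84.0 = 200 L.
Polytropic n=1.19: T₂ = T₁(V₁/V₂)^(n−1) = 343×(5.65)^0.19 = 477 K; P₂ = P₁(V₁/V₂)^n = 659 kPa.
For an ideal gas ΔU = nCvΔT with Cv = (3/2)R = 12.5 J/(mol·K).
ΔU = 5.89×12.5×(477−343) = 9820 J.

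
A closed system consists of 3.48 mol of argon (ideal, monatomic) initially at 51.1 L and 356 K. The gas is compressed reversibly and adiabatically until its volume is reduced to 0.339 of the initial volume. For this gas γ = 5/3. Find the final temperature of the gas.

732 K

P₁ = nRT₁/V₁ = 3.48×8.314×356/51.1 = 202 kPa.
Adiabatic: TV^(γ−1) = const ⇒ T₂ = 356×(2.95)^0.667 = 732 K; PV^γ = const ⇒ P₂ = 1220 kPa.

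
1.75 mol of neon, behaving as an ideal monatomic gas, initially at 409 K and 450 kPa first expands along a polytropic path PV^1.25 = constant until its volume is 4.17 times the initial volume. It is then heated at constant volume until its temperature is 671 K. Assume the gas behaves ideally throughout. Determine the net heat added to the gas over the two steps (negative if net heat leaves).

12900 J

V₁ = nRT₁/P₁ = 1.75×8.314×409/450 = 13.2 L.
Step 1 — Polytropic n=1.25: T₂ = T₁(V₁/V₂)^(n−1) = 409×(0.240)^0.25 = 286 K; P₂ = P₁(V₁/V₂)^n = 75.5 kPa.
W = (P₁V₁−P₂V₂)/(n−1) = (450×13.2−75.5×55.1)/0.25 = 7150 J.
ΔU = nCvΔT = 1.75×12.5×(286−409) = -2680 J.
Q = ΔU + W = 4470 J.
State after step 1: P = 75.5 kPa, V = 55.1 L, T = 286 K.
Step 2 — Isochoric: V stays 55.1 L; P/T = const ⇒ T₂ = 671 K, P₂ = 177 kPa.
W = 0 (no volume change).
ΔU = nCvΔT = 1.75×12.5×(671−286) = 8400 J.
Q = ΔU = 8400 J.
Net over both steps: W = 7150 J, Q = 12900 J, ΔU = 5720 J.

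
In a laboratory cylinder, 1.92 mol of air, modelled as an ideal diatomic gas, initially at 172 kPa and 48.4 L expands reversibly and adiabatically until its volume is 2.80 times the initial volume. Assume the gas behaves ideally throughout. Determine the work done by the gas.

7030 J

T₁ = P₁V₁/(nR) = 172×48.4/(1.92×8.314) = 522 K.
Adiabatic: TV^(γ−1) = const ⇒ T₂ = 522×(0.357)^0.400 = 345 K; PV^γ = const ⇒ P₂ = 40.7 kPa.
ΔU = nCvΔT = 1.92×20.8×(345−522) = -7030 J.
Q = 0 for an adiabatic process, so W = −ΔU = 7030 J.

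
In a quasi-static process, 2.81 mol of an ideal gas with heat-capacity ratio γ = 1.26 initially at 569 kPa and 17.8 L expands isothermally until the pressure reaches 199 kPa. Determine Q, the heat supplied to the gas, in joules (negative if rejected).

10600 J

T₁ = P₁V₁/(nR) = 569×17.8/(2.81×8.314) = 434 K.
Isothermal: T stays 434 K; PV = const ⇒ V₂ = 50.9 L, P₂ = 199 kPa.
ΔU = 0 (ideal gas, T constant).
W = nRT ln(V₂/V₁) = 2.81×8.314×434×ln(2.86) = 10600 J.
Q = ΔU + W = 10600 J.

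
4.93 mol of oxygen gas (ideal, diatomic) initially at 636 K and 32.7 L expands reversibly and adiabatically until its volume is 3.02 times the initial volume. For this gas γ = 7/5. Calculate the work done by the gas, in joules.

23300 J

P₁ = nRT₁/V₁ = 4.93×8.314×636/32.7 = 797 kPa.
Adiabatic: TV^(γ−1) = const ⇒ T₂ = 636×(0.331)^0.400 = 409 K; PV^γ = const ⇒ P₂ = 170 kPa.
ΔU = nCvΔT = 4.93×20.8×(409−636) = -23300 J.
Q = 0 for an adiabatic process, so W = −ΔU = 23300 J.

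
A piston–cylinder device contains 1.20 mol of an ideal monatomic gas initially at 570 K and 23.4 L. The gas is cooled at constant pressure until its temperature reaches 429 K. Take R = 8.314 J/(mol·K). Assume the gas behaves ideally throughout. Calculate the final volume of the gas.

P₁ = nRT₁/V₁ = 1.20×8.314×570/23.4 = 243 kPa.
Isobaric: P stays 243 kPa; V/T = const ⇒ T₂ = 429 K, V₂ = 17.6 L.

17.6 L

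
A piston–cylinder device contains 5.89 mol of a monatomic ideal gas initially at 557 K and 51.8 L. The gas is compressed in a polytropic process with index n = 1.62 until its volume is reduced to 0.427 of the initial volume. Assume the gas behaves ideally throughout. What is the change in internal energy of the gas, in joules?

28400 J

P₁ = nRT₁/V₁ = 5.89×8.314×557/51.8 = 527 kPa.
Polytropic n=1.62: T₂ = T₁(V₁/V₂)^(n−1) = 557×(2.34)^0.62 = 944 K; P₂ = P₁(V₁/V₂)^n = 2090 kPa.
For an ideal gas ΔU = nCvΔT with Cv = (3/2)R = 12.5 J/(mol·K).
ΔU = 5.89×12.5×(944−557) = 28400 J.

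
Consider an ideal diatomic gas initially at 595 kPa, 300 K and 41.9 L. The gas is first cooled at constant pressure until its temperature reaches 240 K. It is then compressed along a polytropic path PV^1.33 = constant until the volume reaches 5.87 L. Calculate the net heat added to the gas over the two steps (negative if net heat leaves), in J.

n = P₁V₁/(RT₁) = 595×41.9/(8.314×300) = 10.0 mol.
Step 1 — Isobaric: P stays 595 kPa; V/T = const ⇒ T₂ = 240 K, V₂ = 33.5 L.
W = PΔV = 595×(33.5−41.9) kPa·L = -4990 J.
ΔU = nCvΔT = 10.0×20.8×(240−300) = -12500 J.
Q = ΔU + W = nCpΔT = -17500 J.
State after step 1: P = 595 kPa, V = 33.5 L, T = 240 K.
Step 2 — Polytropic n=1.33: T₂ = T₁(V₁/V₂)^(n−1) = 240×(5.71)^0.33 = 426 K; P₂ = P₁(V₁/V₂)^n = 6040 kPa.
W = (P₁V₁−P₂V₂)/(n−1) = (595×33.5−6040×5.87)/0.33 = -47000 J.
ΔU = nCvΔT = 10.0×20.8×(426−240) = 38700 J.
Q = ΔU + W = -8220 J.
Net over both steps: W = -51900 J, Q = -25700 J, ΔU = 26300 J.

-25700 J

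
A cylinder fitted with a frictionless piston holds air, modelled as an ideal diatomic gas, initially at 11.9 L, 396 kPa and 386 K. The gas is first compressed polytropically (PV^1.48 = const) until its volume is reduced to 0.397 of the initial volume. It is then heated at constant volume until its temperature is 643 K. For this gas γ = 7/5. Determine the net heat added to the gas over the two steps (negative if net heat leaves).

n = P₁V₁/(RT₁) = 396×11.9/(8.314×386) = 1.47 mol.
Step 1 — Polytropic n=1.48: T₂ = T₁(V₁/V₂)^(n−1) = 386×(2.52)^0.48 = 601 K; P₂ = P₁(V₁/V₂)^n = 1550 kPa.
W = (P₁V₁−P₂V₂)/(n−1) = (396×11.9−1550×4.72)/0.48 = -5480 J.
ΔU = nCvΔT = 1.47×20.8×(601−386) = 6570 J.
Q = ΔU + W = 1100 J.
State after step 1: P = 1550 kPa, V = 4.72 L, T = 601 K.
Step 2 — Isochoric: V stays 4.72 L; P/T = const ⇒ T₂ = 643 K, P₂ = 1660 kPa.
W = 0 (no volume change).
ΔU = nCvΔT = 1.47×20.8×(643−601) = 1270 J.
Q = ΔU = 1270 J.
Net over both steps: W = -5480 J, Q = 2370 J, ΔU = 7840 J.

2370 J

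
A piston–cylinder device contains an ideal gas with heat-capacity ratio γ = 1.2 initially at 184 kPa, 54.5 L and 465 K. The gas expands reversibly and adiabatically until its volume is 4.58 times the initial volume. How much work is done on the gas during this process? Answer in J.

n = P₁V₁/(RT₁) = 184×54.5/(8.314×465) = 2.59 mol.
Adiabatic: TV^(γ−1) = const ⇒ T₂ = 465×(0.218)^0.200 = 343 K; PV^γ = const ⇒ P₂ = 29.6 kPa.
ΔU = nCvΔT = 2.59×41.6×(343−465) = -13200 J.
Q = 0 for an adiabatic process, so W = −ΔU = 13200 J.
Work done on the gas = −W_by = -13200 J.

-13200 J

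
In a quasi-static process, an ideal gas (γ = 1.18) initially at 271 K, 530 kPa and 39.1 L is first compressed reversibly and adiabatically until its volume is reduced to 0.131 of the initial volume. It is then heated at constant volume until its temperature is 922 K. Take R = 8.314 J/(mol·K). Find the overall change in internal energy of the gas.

n = P₁V₁/(RT₁) = 530×39.1/(8.314×271) = 9.20 mol.
Step 1 — Adiabatic: TV^(γ−1) = const ⇒ T₂ = 271×(7.63)^0.180 = 391 K; PV^γ = const ⇒ P₂ = 5830 kPa.
ΔU = nCvΔT = 9.20×46.2×(391−271) = 50900 J.
Q = 0 for an adiabatic process, so W = −ΔU = -50900 J.
State after step 1: P = 5830 kPa, V = 5.12 L, T = 391 K.
Step 2 — Isochoric: V stays 5.12 L; P/T = const ⇒ T₂ = 922 K, P₂ = 13800 kPa.
W = 0 (no volume change).
ΔU = nCvΔT = 9.20×46.2×(922−391) = 226000 J.
Q = ΔU = 226000 J.
Net over both steps: W = -50900 J, Q = 226000 J, ΔU = 277000 J.

277000 J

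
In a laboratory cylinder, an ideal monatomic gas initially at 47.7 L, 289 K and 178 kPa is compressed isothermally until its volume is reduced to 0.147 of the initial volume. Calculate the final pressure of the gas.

Isothermal: T stays 289 K; PV = const ⇒ V₂ = 7.01 L, P₂ = 1210 kPa.

1210 kPa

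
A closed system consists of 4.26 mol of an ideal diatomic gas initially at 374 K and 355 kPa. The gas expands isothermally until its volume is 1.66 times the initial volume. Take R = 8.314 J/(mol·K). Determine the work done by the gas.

6710 J

V₁ = nRT₁/P₁ = 4.26×8.314×374/355 = 37.3 L.
Isothermal: T stays 374 K; PV = const ⇒ V₂ = 61.9 L, P₂ = 214 kPa.
W = nRT ln(V₂/V₁) = 4.26×8.314×374×ln(1.66) = 6710 J.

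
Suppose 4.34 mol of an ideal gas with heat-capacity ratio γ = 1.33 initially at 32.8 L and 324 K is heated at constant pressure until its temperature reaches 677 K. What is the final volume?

68.5 L

P₁ = nRT₁/V₁ = 4.34×8.314×324/32.8 = 356 kPa.
Isobaric: P stays 356 kPa; V/T = const ⇒ T₂ = 677 K, V₂ = 68.5 L.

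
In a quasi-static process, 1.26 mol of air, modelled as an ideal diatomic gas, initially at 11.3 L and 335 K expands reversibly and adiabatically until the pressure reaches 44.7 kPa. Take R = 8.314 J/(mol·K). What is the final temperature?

P₁ = nRT₁/V₁ = 1.26×8.314×335/11.3 = 311 kPa.
Adiabatic: T₂/T₁ = (P₂/P₁)^((γ−1)/γ) ⇒ T₂ = 335×(0.144)^0.286 = 193 K; V₂ = 45.1 L.

193 K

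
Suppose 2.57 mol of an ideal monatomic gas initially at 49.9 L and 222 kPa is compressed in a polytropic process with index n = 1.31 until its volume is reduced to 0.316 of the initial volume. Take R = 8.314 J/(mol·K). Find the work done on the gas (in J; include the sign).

15300 J

T₁ = P₁V₁/(nR) = 222×49.9/(2.57×8.314) = 518 K.
Polytropic n=1.31: T₂ = T₁(V₁/V₂)^(n−1) = 518×(3.16)^0.31 = 741 K; P₂ = P₁(V₁/V₂)^n = 1000 kPa.
W = (P₁V₁−P₂V₂)/(n−1) = (222×49.9−1000×15.8)/0.31 = -15300 J.
Work done on the gas = −W_by = 15300 J.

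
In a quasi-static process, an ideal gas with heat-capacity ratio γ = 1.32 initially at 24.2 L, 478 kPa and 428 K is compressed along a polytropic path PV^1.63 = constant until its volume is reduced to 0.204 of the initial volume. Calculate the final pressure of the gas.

6380 kPa

Polytropic n=1.63: T₂ = T₁(V₁/V₂)^(n−1) = 428×(4.90)^0.63 = 1170 K; P₂ = P₁(V₁/V₂)^n = 6380 kPa.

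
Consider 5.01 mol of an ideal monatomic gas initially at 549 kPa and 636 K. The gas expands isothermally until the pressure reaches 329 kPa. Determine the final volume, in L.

80.5 L

V₁ = nRT₁/P₁ = 5.01×8.314×636/549 = 48.3 L.
Isothermal: T stays 636 K; PV = const ⇒ V₂ = 80.5 L, P₂ = 329 kPa.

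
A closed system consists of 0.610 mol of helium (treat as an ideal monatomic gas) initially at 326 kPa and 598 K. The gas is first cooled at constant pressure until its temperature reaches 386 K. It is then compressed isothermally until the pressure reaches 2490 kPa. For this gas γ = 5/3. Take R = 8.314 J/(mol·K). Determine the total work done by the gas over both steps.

-5060 J

V₁ = nRT₁/P₁ = 0.610×8.314×598/326 = 9.30 L.
Step 1 — Isobaric: P stays 326 kPa; V/T = const ⇒ T₂ = 386 K, V₂ = 6.00 L.
W = PΔV = 326×(6.00−9.30) kPa·L = -1080 J.
ΔU = nCvΔT = 0.610×12.5×(386−598) = -1610 J.
Q = ΔU + W = nCpΔT = -2690 J.
State after step 1: P = 326 kPa, V = 6.00 L, T = 386 K.
Step 2 — Isothermal: T stays 386 K; PV = const ⇒ V₂ = 0.786 L, P₂ = 2490 kPa.
ΔU = 0 (ideal gas, T constant).
W = nRT ln(V₂/V₁) = 0.610×8.314×386×ln(0.131) = -3980 J.
Q = ΔU + W = -3980 J.
Net over both steps: W = -5060 J, Q = -6670 J, ΔU = -1610 J.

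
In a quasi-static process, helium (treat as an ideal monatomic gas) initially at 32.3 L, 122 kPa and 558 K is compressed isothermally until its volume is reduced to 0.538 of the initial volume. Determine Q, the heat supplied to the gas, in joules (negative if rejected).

-2440 J

n = P₁V₁/(RT₁) = 122×32.3/(8.314×558) = 0.849 mol.
Isothermal: T stays 558 K; PV = const ⇒ V₂ = 17.4 L, P₂ = 227 kPa.
ΔU = 0 (ideal gas, T constant).
W = nRT ln(V₂/V₁) = 0.849×8.314×558×ln(0.538) = -2440 J.
Q = ΔU + W = -2440 J.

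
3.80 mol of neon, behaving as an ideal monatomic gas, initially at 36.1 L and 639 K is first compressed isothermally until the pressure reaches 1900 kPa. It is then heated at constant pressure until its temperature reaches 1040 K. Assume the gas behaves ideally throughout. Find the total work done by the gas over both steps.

P₁ = nRT₁/V₁ = 3.80×8.314×639/36.1 = 559 kPa.
Step 1 — Isothermal: T stays 639 K; PV = const ⇒ V₂ = 10.6 L, P₂ = 1900 kPa.
ΔU = 0 (ideal gas, T constant).
W = nRT ln(V₂/V₁) = 3.80×8.314×639×ln(0.294) = -24700 J.
Q = ΔU + W = -24700 J.
State after step 1: P = 1900 kPa, V = 10.6 L, T = 639 K.
Step 2 — Isobaric: P stays 1900 kPa; V/T = const ⇒ T₂ = 1040 K, V₂ = 17.3 L.
W = PΔV = 1900×(17.3−10.6) kPa·L = 12700 J.
ΔU = nCvΔT = 3.80×12.5×(1040−639) = 19000 J.
Q = ΔU + W = nCpΔT = 31700 J.
Net over both steps: W = -12000 J, Q = 6980 J, ΔU = 19000 J.

-12000 J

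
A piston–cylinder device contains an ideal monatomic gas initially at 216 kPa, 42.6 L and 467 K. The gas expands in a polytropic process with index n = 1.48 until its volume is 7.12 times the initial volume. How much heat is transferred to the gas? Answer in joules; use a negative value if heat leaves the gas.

n = P₁V₁/(RT₁) = 216×42.6/(8.314×467) = 2.37 mol.
Polytropic n=1.48: T₂ = T₁(V₁/V₂)^(n−1) = 467×(0.140)^0.48 = 182 K; P₂ = P₁(V₁/V₂)^n = 11.8 kPa.
W = (P₁V₁−P₂V₂)/(n−1) = (216×42.6−11.8×303)/0.48 = 11700 J.
ΔU = nCvΔT = 2.37×12.5×(182−467) = -8420 J.
Q = ΔU + W = 3280 J.

3280 J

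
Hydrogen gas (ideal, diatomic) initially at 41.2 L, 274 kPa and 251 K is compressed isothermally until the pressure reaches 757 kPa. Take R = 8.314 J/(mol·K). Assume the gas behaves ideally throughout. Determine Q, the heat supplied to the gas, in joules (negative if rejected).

-11500 J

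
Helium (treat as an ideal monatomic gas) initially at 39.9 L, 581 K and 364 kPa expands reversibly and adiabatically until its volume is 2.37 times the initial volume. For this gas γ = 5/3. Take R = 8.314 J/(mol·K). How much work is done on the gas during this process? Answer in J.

-9530 J

n = P₁V₁/(RT₁) = 364×39.9/(8.314×581) = 3.01 mol.
Adiabatic: TV^(γ−1) = const ⇒ T₂ = 581×(0.422)^0.667 = 327 K; PV^γ = const ⇒ P₂ = 86.4 kPa.
ΔU = nCvΔT = 3.01×12.5×(327−581) = -9530 J.
Q = 0 for an adiabatic process, so W = −ΔU = 9530 J.
Work done on the gas = −W_by = -9530 J.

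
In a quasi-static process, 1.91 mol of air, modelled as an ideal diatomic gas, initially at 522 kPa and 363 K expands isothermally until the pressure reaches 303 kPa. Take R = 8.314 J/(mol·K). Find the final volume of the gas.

V₁ = nRT₁/P₁ = 1.91×8.314×363/522 = 11.0 L.
Isothermal: T stays 363 K; PV = const ⇒ V₂ = 19.0 L, P₂ = 303 kPa.

19.0 L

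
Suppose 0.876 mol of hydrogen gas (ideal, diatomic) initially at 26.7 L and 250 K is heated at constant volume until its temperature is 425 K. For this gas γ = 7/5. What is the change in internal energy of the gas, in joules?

3190 J

P₁ = nRT₁/V₁ = 0.876×8.314×250/26.7 = 68.2 kPa.
Isochoric: V stays 26.7 L; P/T = const ⇒ T₂ = 425 K, P₂ = 116 kPa.
For an ideal gas ΔU = nCvΔT with Cv = (5/2)R = 20.8 J/(mol·K).
ΔU = 0.876×20.8×(425−250) = 3190 J.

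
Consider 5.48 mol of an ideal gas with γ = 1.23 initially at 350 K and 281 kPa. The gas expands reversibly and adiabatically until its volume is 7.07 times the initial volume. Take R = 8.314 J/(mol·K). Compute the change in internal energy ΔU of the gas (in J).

-25100 J

V₁ = nRT₁/P₁ = 5.48×8.314×350/281 = 56.7 L.
Adiabatic: TV^(γ−1) = const ⇒ T₂ = 350×(0.141)^0.230 = 223 K; PV^γ = const ⇒ P₂ = 25.3 kPa.
For an ideal gas ΔU = nCvΔT with Cv = R/(γ−1) = 36.1 J/(mol·K).
ΔU = 5.48×36.1×(223−350) = -25100 J.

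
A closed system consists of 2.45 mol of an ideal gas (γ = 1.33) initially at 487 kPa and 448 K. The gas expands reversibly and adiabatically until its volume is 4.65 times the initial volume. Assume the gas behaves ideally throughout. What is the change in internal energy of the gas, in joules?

V₁ = nRT₁/P₁ = 2.45×8.314×448/487 = 18.7 L.
Adiabatic: TV^(γ−1) = const ⇒ T₂ = 448×(0.215)^0.330 = 270 K; PV^γ = const ⇒ P₂ = 63.1 kPa.
For an ideal gas ΔU = nCvΔT with Cv = R/(γ−1) = 25.2 J/(mol·K).
ΔU = 2.45×25.2×(270−448) = -11000 J.

-11000 J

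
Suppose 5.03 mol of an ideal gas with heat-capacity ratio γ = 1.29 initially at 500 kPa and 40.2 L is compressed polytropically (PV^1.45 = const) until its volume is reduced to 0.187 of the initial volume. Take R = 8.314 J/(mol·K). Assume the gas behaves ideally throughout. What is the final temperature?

T₁ = P₁V₁/(nR) = 500×40.2/(5.03×8.314) = 481 K.
Polytropic n=1.45: T₂ = T₁(V₁/V₂)^(n−1) = 481×(5.35)^0.45 = 1020 K; P₂ = P₁(V₁/V₂)^n = 5690 kPa.

1020 K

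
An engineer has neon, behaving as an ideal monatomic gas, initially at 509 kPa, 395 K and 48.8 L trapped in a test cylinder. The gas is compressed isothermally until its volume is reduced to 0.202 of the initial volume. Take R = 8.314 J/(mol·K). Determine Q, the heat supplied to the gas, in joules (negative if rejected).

-39700 J

n = P₁V₁/(RT₁) = 509×48.8/(8.314×395) = 7.56 mol.
Isothermal: T stays 395 K; PV = const ⇒ V₂ = 9.86 L, P₂ = 2520 kPa.
ΔU = 0 (ideal gas, T constant).
W = nRT ln(V₂/V₁) = 7.56×8.314×395×ln(0.202) = -39700 J.
Q = ΔU + W = -39700 J.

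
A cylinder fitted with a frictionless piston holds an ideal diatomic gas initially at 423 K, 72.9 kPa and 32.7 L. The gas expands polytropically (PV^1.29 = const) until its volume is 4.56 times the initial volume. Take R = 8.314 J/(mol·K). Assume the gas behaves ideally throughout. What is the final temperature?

272 K

Polytropic n=1.29: T₂ = T₁(V₁/V₂)^(n−1) = 423×(0.219)^0.29 = 272 K; P₂ = P₁(V₁/V₂)^n = 10.3 kPa.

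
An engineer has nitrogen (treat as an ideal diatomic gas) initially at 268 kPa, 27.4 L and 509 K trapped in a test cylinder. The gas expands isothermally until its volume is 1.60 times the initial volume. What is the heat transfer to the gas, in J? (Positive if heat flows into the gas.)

n = P₁V₁/(RT₁) = 268×27.4/(8.314×509) = 1.74 mol.
Isothermal: T stays 509 K; PV = const ⇒ V₂ = 43.8 L, P₂ = 168 kPa.
ΔU = 0 (ideal gas, T constant).
W = nRT ln(V₂/V₁) = 1.74×8.314×509×ln(1.60) = 3450 J.
Q = ΔU + W = 3450 J.

3450 J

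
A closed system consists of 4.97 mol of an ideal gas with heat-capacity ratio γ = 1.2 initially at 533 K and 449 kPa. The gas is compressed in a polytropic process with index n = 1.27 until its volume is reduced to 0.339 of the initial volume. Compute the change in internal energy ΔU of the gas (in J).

37400 J

V₁ = nRT₁/P₁ = 4.97×8.314×533/449 = 49.1 L.
Polytropic n=1.27: T₂ = T₁(V₁/V₂)^(n−1) = 533×(2.95)^0.27 = 714 K; P₂ = P₁(V₁/V₂)^n = 1770 kPa.
For an ideal gas ΔU = nCvΔT with Cv = R/(γ−1) = 41.6 J/(mol·K).
ΔU = 4.97×41.6×(714−533) = 37400 J.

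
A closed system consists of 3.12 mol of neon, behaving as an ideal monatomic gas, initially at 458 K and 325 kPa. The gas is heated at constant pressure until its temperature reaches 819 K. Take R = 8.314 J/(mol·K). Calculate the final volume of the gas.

65.4 L

V₁ = nRT₁/P₁ = 3.12×8.314×458/325 = 36.6 L.
Isobaric: P stays 325 kPa; V/T = const ⇒ T₂ = 819 K, V₂ = 65.4 L.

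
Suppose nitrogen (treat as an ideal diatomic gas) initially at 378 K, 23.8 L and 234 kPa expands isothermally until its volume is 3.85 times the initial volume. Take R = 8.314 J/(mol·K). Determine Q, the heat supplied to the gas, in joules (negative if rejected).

n = P₁V₁/(RT₁) = 234×23.8/(8.314×378) = 1.77 mol.
Isothermal: T stays 378 K; PV = const ⇒ V₂ = 91.6 L, P₂ = 60.8 kPa.
ΔU = 0 (ideal gas, T constant).
W = nRT ln(V₂/V₁) = 1.77×8.314×378×ln(3.85) = 7510 J.
Q = ΔU + W = 7510 J.

7510 J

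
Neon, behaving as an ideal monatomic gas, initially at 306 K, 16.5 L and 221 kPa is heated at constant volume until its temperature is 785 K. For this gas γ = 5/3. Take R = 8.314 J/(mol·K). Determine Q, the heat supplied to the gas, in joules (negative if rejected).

8560 J

n = P₁V₁/(RT₁) = 221×16.5/(8.314×306) = 1.43 mol.
Isochoric: V stays 16.5 L; P/T = const ⇒ T₂ = 785 K, P₂ = 567 kPa.
W = 0 (no volume change).
ΔU = nCvΔT = 1.43×12.5×(785−306) = 8560 J.
Q = ΔU = 8560 J.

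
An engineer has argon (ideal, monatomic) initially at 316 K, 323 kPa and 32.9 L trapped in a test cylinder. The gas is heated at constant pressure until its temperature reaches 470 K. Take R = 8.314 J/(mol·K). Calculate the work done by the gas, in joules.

5180 J

n = P₁V₁/(RT₁) = 323×32.9/(8.314×316) = 4.04 mol.
Isobaric: P stays 323 kPa; V/T = const ⇒ T₂ = 470 K, V₂ = 48.9 L.
W = PΔV = 323×(48.9−32.9) kPa·L = 5180 J.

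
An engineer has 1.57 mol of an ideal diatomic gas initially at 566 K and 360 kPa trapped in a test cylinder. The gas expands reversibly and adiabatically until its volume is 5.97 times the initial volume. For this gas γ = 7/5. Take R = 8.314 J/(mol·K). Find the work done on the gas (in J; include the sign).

-9430 J

V₁ = nRT₁/P₁ = 1.57×8.314×566/360 = 20.5 L.
Adiabatic: TV^(γ−1) = const ⇒ T₂ = 566×(0.168)^0.400 = 277 K; PV^γ = const ⇒ P₂ = 29.5 kPa.
ΔU = nCvΔT = 1.57×20.8×(277−566) = -9430 J.
Q = 0 for an adiabatic process, so W = −ΔU = 9430 J.
Work done on the gas = −W_by = -9430 J.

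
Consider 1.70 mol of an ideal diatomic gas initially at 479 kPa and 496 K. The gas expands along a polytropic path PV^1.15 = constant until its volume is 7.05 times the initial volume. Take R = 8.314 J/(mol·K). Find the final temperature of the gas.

370 K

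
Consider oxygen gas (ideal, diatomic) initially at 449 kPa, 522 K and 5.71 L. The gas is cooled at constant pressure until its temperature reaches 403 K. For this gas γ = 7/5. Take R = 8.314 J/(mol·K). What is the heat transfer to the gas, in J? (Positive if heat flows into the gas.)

-2050 J

n = P₁V₁/(RT₁) = 449×5.71/(8.314×522) = 0.591 mol.
Isobaric: P stays 449 kPa; V/T = const ⇒ T₂ = 403 K, V₂ = 4.41 L.
W = PΔV = 449×(4.41−5.71) kPa·L = -584 J.
ΔU = nCvΔT = 0.591×20.8×(403−522) = -1460 J.
Q = ΔU + W = nCpΔT = -2050 J.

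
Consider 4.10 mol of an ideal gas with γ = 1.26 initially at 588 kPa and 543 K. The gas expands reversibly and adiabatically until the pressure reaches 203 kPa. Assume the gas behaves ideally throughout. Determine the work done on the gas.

V₁ = nRT₁/P₁ = 4.10×8.314×543/588 = 31.5 L.
Adiabatic: T₂/T₁ = (P₂/P₁)^((γ−1)/γ) ⇒ T₂ = 543×(0.345)^0.206 = 436 K; V₂ = 73.2 L.
ΔU = nCvΔT = 4.10×32.0×(436−543) = -14000 J.
Q = 0 for an adiabatic process, so W = −ΔU = 14000 J.
Work done on the gas = −W_by = -14000 J.

-14000 J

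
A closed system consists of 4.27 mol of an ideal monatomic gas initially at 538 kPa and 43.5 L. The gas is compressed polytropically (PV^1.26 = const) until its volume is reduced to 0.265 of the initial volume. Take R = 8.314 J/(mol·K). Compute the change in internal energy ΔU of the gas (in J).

T₁ = P₁V₁/(nR) = 538×43.5/(4.27×8.314) = 659 K.
Polytropic n=1.26: T₂ = T₁(V₁/V₂)^(n−1) = 659×(3.77)^0.26 = 931 K; P₂ = P₁(V₁/V₂)^n = 2870 kPa.
For an ideal gas ΔU = nCvΔT with Cv = (3/2)R = 12.5 J/(mol·K).
ΔU = 4.27×12.5×(931−659) = 14500 J.

14500 J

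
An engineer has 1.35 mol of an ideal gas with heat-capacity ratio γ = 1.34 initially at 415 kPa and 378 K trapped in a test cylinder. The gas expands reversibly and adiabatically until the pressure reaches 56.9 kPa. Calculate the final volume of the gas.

45.0 L

V₁ = nRT₁/P₁ = 1.35×8.314×378/415 = 10.2 L.
Adiabatic: T₂/T₁ = (P₂/P₁)^((γ−1)/γ) ⇒ T₂ = 378×(0.137)^0.254 = 228 K; V₂ = 45.0 L.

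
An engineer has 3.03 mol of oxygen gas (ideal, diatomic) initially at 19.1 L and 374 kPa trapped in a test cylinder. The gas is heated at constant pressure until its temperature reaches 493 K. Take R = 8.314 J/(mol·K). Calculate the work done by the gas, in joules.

5280 J

T₁ = P₁V₁/(nR) = 374×19.1/(3.03×8.314) = 284 K.
Isobaric: P stays 374 kPa; V/T = const ⇒ T₂ = 493 K, V₂ = 33.2 L.
W = PΔV = 374×(33.2−19.1) kPa·L = 5280 J.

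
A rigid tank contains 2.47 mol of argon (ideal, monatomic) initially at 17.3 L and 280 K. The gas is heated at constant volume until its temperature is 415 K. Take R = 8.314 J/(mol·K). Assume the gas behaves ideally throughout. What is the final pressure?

P₁ = nRT₁/V₁ = 2.47×8.314×280/17.3 = 332 kPa.
Isochoric: V stays 17.3 L; P/T = const ⇒ T₂ = 415 K, P₂ = 493 kPa.

493 kPa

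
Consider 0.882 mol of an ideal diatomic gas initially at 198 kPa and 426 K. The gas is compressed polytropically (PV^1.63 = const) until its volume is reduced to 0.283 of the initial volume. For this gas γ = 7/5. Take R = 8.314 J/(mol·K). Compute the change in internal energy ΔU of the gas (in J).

V₁ = nRT₁/P₁ = 0.882×8.314×426/198 = 15.8 L.
Polytropic n=1.63: T₂ = T₁(V₁/V₂)^(n−1) = 426×(3.53)^0.63 = 944 K; P₂ = P₁(V₁/V₂)^n = 1550 kPa.
For an ideal gas ΔU = nCvΔT with Cv = (5/2)R = 20.8 J/(mol·K).
ΔU = 0.882×20.8×(944−426) = 9490 J.

9490 J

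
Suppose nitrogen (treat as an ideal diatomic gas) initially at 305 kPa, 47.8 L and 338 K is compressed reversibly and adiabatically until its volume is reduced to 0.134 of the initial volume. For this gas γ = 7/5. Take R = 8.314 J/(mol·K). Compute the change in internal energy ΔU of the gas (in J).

n = P₁V₁/(RT₁) = 305×47.8/(8.314×338) = 5.19 mol.
Adiabatic: TV^(γ−1) = const ⇒ T₂ = 338×(7.46)^0.400 = 755 K; PV^γ = const ⇒ P₂ = 5090 kPa.
For an ideal gas ΔU = nCvΔT with Cv = (5/2)R = 20.8 J/(mol·K).
ΔU = 5.19×20.8×(755−338) = 45000 J.

45000 J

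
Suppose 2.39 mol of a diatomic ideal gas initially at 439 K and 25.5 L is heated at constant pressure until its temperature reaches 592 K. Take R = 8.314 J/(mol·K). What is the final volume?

P₁ = nRT₁/V₁ = 2.39×8.314×439/25.5 = 342 kPa.
Isobaric: P stays 342 kPa; V/T = const ⇒ T₂ = 592 K, V₂ = 34.4 L.

34.4 L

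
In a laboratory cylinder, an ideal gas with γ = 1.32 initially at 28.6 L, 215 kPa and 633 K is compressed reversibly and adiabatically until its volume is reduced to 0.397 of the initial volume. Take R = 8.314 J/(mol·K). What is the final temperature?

851 K

Adiabatic: TV^(γ−1) = const ⇒ T₂ = 633×(2.52)^0.320 = 851 K; PV^γ = const ⇒ P₂ = 728 kPa.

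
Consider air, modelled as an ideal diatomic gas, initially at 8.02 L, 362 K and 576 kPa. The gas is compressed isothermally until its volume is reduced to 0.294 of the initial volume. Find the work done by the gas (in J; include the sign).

-5660 J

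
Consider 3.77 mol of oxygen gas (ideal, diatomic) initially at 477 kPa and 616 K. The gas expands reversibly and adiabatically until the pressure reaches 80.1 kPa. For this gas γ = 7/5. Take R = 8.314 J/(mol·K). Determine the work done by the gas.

V₁ = nRT₁/P₁ = 3.77×8.314×616/477 = 40.5 L.
Adiabatic: T₂/T₁ = (P₂/P₁)^((γ−1)/γ) ⇒ T₂ = 616×(0.168)^0.286 = 370 K; V₂ = 145 L.
ΔU = nCvΔT = 3.77×20.8×(370−616) = -19300 J.
Q = 0 for an adiabatic process, so W = −ΔU = 19300 J.

19300 J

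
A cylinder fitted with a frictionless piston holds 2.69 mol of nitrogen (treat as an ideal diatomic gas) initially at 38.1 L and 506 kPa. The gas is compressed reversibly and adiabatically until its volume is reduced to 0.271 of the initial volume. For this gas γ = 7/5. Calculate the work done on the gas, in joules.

33100 J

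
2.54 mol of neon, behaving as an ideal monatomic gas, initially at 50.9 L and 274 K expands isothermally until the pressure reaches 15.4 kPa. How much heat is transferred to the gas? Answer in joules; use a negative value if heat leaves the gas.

P₁ = nRT₁/V₁ = 2.54×8.314×274/50.9 = 114 kPa.
Isothermal: T stays 274 K; PV = const ⇒ V₂ = 376 L, P₂ = 15.4 kPa.
ΔU = 0 (ideal gas, T constant).
W = nRT ln(V₂/V₁) = 2.54×8.314×274×ln(7.38) = 11600 J.
Q = ΔU + W = 11600 J.

11600 J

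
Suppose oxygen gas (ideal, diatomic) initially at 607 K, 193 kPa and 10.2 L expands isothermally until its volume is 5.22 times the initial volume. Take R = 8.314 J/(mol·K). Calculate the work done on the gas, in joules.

-3250 J

n = P₁V₁/(RT₁) = 193×10.2/(8.314×607) = 0.390 mol.
Isothermal: T stays 607 K; PV = const ⇒ V₂ = 53.2 L, P₂ = 37.0 kPa.
W = nRT ln(V₂/V₁) = 0.390×8.314×607×ln(5.22) = 3250 J.
Work done on the gas = −W_by = -3250 J.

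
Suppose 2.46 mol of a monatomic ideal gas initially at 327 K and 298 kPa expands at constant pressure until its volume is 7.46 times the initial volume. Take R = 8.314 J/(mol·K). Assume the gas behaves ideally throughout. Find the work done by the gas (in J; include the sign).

43200 J

V₁ = nRT₁/P₁ = 2.46×8.314×327/298 = 22.4 L.
Isobaric: P stays 298 kPa; V/T = const ⇒ T₂ = 2440 K, V₂ = 167 L.
W = PΔV = 298×(167−22.4) kPa·L = 43200 J.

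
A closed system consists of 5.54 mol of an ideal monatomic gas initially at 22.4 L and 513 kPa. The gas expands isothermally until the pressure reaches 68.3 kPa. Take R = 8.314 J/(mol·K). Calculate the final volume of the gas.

T₁ = P₁V₁/(nR) = 513×22.4/(5.54×8.314) = 249 K.
Isothermal: T stays 249 K; PV = const ⇒ V₂ = 168 L, P₂ = 68.3 kPa.

168 L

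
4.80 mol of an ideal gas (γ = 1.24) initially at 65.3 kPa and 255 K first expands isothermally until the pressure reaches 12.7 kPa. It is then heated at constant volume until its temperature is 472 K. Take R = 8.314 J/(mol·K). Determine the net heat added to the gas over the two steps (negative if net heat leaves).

V₁ = nRT₁/P₁ = 4.80×8.314×255/65.3 = 156 L.
Step 1 — Isothermal: T stays 255 K; PV = const ⇒ V₂ = 801 L, P₂ = 12.7 kPa.
ΔU = 0 (ideal gas, T constant).
W = nRT ln(V₂/V₁) = 4.80×8.314×255×ln(5.14) = 16700 J.
Q = ΔU + W = 16700 J.
State after step 1: P = 12.7 kPa, V = 801 L, T = 255 K.
Step 2 — Isochoric: V stays 801 L; P/T = const ⇒ T₂ = 472 K, P₂ = 23.5 kPa.
W = 0 (no volume change).
ΔU = nCvΔT = 4.80×34.6×(472−255) = 36100 J.
Q = ΔU = 36100 J.
Net over both steps: W = 16700 J, Q = 52700 J, ΔU = 36100 J.

52700 J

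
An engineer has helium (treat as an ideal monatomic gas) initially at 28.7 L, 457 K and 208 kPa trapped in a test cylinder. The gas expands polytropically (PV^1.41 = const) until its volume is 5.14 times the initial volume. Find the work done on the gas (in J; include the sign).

-7120 J

n = P₁V₁/(RT₁) = 208×28.7/(8.314×457) = 1.57 mol.
Polytropic n=1.41: T₂ = T₁(V₁/V₂)^(n−1) = 457×(0.195)^0.41 = 234 K; P₂ = P₁(V₁/V₂)^n = 20.7 kPa.
W = (P₁V₁−P₂V₂)/(n−1) = (208×28.7−20.7×148)/0.41 = 7120 J.
Work done on the gas = −W_by = -7120 J.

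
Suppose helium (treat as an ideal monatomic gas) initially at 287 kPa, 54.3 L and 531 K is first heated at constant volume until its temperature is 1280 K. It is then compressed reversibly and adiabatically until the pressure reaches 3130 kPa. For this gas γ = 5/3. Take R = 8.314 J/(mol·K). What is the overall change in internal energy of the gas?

n = P₁V₁/(RT₁) = 287×54.3/(8.314×531) = 3.53 mol.
Step 1 — Isochoric: V stays 54.3 L; P/T = const ⇒ T₂ = 1280 K, P₂ = 692 kPa.
W = 0 (no volume change).
ΔU = nCvΔT = 3.53×12.5×(1280−531) = 33000 J.
Q = ΔU = 33000 J.
State after step 1: P = 692 kPa, V = 54.3 L, T = 1280 K.
Step 2 — Adiabatic: T₂/T₁ = (P₂/P₁)^((γ−1)/γ) ⇒ T₂ = 1280×(4.52)^0.400 = 2340 K; V₂ = 22.0 L.
ΔU = nCvΔT = 3.53×12.5×(2340−1280) = 46700 J.
Q = 0 for an adiabatic process, so W = −ΔU = -46700 J.
Net over both steps: W = -46700 J, Q = 33000 J, ΔU = 79700 J.

79700 J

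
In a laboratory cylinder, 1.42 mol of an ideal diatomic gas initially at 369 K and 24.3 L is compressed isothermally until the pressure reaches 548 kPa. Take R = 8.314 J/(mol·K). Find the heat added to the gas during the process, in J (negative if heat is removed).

-4870 J

P₁ = nRT₁/V₁ = 1.42×8.314×369/24.3 = 179 kPa.
Isothermal: T stays 369 K; PV = const ⇒ V₂ = 7.95 L, P₂ = 548 kPa.
ΔU = 0 (ideal gas, T constant).
W = nRT ln(V₂/V₁) = 1.42×8.314×369×ln(0.327) = -4870 J.
Q = ΔU + W = -4870 J.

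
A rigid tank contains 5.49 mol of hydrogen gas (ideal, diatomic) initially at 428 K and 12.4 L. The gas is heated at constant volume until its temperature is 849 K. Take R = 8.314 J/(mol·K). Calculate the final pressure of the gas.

3130 kPa

P₁ = nRT₁/V₁ = 5.49×8.314×428/12.4 = 1580 kPa.
Isochoric: V stays 12.4 L; P/T = const ⇒ T₂ = 849 K, P₂ = 3130 kPa.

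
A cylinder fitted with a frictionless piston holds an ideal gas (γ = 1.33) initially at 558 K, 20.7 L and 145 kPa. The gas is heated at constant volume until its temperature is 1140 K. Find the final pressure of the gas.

Isochoric: V stays 20.7 L; P/T = const ⇒ T₂ = 1140 K, P₂ = 296 kPa.

296 kPa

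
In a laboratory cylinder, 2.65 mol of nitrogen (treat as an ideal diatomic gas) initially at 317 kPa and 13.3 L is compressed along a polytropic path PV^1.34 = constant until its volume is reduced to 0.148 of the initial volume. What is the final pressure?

4100 kPa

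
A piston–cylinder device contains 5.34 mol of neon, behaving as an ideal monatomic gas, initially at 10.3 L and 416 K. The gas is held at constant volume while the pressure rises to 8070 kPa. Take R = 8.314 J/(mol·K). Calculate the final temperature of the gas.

P₁ = nRT₁/V₁ = 5.34×8.314×416/10.3 = 1790 kPa.
Isochoric: V stays 10.3 L; P/T = const ⇒ T₂ = 1870 K, P₂ = 8070 kPa.

1870 K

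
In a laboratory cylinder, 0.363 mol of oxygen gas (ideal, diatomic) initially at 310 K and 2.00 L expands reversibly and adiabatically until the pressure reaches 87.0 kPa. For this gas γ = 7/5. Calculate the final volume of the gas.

6.65 L

P₁ = nRT₁/V₁ = 0.363×8.314×310/2.00 = 468 kPa.
Adiabatic: T₂/T₁ = (P₂/P₁)^((γ−1)/γ) ⇒ T₂ = 310×(0.186)^0.286 = 192 K; V₂ = 6.65 L.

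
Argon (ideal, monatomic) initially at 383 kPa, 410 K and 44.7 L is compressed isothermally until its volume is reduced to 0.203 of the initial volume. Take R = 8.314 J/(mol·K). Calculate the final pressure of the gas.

Isothermal: T stays 410 K; PV = const ⇒ V₂ = 9.07 L, P₂ = 1890 kPa.

1890 kPa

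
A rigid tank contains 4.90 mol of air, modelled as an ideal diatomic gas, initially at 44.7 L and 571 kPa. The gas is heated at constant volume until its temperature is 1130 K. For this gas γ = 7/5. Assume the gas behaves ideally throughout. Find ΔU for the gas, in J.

51300 J

T₁ = P₁V₁/(nR) = 571×44.7/(4.90×8.314) = 627 K.
Isochoric: V stays 44.7 L; P/T = const ⇒ T₂ = 1130 K, P₂ = 1030 kPa.
For an ideal gas ΔU = nCvΔT with Cv = (5/2)R = 20.8 J/(mol·K).
ΔU = 4.90×20.8×(1130−627) = 51300 J.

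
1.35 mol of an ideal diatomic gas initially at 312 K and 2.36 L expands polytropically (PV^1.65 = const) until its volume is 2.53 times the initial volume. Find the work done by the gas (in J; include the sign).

P₁ = nRT₁/V₁ = 1.35×8.314×312/2.36 = 1480 kPa.
Polytropic n=1.65: T₂ = T₁(V₁/V₂)^(n−1) = 312×(0.395)^0.65 = 171 K; P₂ = P₁(V₁/V₂)^n = 321 kPa.
W = (P₁V₁−P₂V₂)/(n−1) = (1480×2.36−321×5.97)/0.65 = 2440 J.

2440 J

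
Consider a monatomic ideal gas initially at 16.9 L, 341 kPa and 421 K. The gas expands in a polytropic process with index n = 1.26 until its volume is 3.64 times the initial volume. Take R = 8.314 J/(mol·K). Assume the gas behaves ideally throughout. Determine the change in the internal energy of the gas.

-2470 J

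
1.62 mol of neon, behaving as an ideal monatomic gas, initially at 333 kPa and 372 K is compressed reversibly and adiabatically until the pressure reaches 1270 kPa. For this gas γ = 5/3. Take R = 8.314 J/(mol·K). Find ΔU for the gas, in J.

5320 J

V₁ = nRT₁/P₁ = 1.62×8.314×372/333 = 15.0 L.
Adiabatic: T₂/T₁ = (P₂/P₁)^((γ−1)/γ) ⇒ T₂ = 372×(3.81)^0.400 = 635 K; V₂ = 6.74 L.
For an ideal gas ΔU = nCvΔT with Cv = (3/2)R = 12.5 J/(mol·K).
ΔU = 1.62×12.5×(635−372) = 5320 J.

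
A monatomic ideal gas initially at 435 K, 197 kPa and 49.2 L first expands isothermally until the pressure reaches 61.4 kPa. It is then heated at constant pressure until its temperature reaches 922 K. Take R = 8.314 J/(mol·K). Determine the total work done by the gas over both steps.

22200 J

n = P₁V₁/(RT₁) = 197×49.2/(8.314×435) = 2.68 mol.
Step 1 — Isothermal: T stays 435 K; PV = const ⇒ V₂ = 158 L, P₂ = 61.4 kPa.
ΔU = 0 (ideal gas, T constant).
W = nRT ln(V₂/V₁) = 2.68×8.314×435×ln(3.21) = 11300 J.
Q = ΔU + W = 11300 J.
State after step 1: P = 61.4 kPa, V = 158 L, T = 435 K.
Step 2 — Isobaric: P stays 61.4 kPa; V/T = const ⇒ T₂ = 922 K, V₂ = 335 L.
W = PΔV = 61.4×(335−158) kPa·L = 10900 J.
ΔU = nCvΔT = 2.68×12.5×(922−435) = 16300 J.
Q = ΔU + W = nCpΔT = 27100 J.
Net over both steps: W = 22200 J, Q = 38400 J, ΔU = 16300 J.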